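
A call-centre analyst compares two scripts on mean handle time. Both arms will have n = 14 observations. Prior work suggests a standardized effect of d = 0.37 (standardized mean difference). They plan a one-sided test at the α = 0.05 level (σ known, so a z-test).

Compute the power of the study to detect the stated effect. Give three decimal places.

Power ≈ 0.253

Noncentrality parameter: λ = d·√(n/2) = 0.37 × √(14/2) = 0.9789
Critical value for a one-sided test at α = 0.05: z_α = 1.645.
Power = Φ(λ − 1.645) = Φ(-0.666) = 0.2527.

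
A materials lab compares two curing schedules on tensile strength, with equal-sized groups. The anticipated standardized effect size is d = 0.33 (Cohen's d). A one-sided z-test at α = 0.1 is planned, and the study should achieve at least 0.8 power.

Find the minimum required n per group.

n = 83 per group

For power 0.8 need Φ(δ − z_{0.1}) = 0.8, so δ = z_{0.1} + z_{0.20} = 1.282 + 0.842 = 2.123.
δ = d·√(n/2) ⇒ n = 2(δ/d)² = 2 × (2.123 / 0.33)² = 82.79.
Round up to the next whole unit.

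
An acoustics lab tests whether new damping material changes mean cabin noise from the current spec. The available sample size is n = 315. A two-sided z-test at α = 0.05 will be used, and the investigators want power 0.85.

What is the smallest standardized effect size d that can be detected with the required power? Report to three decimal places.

d ≈ 0.169

Required noncentrality: δ = z_{0.025} + z_{0.15} = 1.960 + 1.036 = 2.996.
(Lower-tail contribution to power is negligible for δ > 0.)
δ = d·√n ⇒ d = δ/√n = 2.996/√315 = 0.1688.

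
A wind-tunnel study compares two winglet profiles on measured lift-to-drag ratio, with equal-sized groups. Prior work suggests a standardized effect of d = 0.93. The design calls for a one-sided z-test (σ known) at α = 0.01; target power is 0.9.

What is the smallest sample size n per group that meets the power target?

Set Φ(δ − 2.326) = 0.9; then δ − 2.326 = Φ⁻¹(0.9) = 1.282, giving δ = 3.608.
δ = d·√(n/2) ⇒ n = 2(δ/d)² = 2 × (3.608 / 0.93)² = 30.10.
Rounding up, n = 31 per group.

n = 31 per group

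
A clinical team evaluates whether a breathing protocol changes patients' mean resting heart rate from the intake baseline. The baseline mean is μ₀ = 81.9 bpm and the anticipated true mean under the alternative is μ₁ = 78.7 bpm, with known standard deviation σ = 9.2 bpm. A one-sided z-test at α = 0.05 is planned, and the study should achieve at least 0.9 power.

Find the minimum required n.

Standardized effect: d = |μ₁ − μ₀| / σ = |78.7 − 81.9| / 9.2 = 0.3478
Set Φ(δ − 1.645) = 0.9; then δ − 1.645 = Φ⁻¹(0.9) = 1.282, giving δ = 2.926.
δ = d·√n ⇒ n = (δ/d)² = (2.926 / 0.3478)² = 70.79.
Round up to the next whole unit.

n = 71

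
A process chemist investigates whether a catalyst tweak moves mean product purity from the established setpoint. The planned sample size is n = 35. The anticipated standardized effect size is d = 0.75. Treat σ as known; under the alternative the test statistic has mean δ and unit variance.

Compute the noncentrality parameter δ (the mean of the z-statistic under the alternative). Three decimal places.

δ ≈ 4.437

The noncentrality parameter scales effect size by the design's sample-size factor: δ = d·√n = 0.75 × √35 = 4.4371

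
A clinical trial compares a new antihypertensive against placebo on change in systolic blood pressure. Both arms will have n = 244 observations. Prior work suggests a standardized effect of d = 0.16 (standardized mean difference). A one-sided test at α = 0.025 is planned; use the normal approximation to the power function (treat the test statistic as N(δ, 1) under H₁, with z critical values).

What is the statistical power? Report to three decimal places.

Power ≈ 0.424

Noncentrality parameter: δ = d·√(n/2) = 0.16 × √(244/2) = 1.7673
Critical value for a one-sided test at α = 0.025: z_α = 1.960.
Power = P(Z > 1.960 − δ) = Φ(-0.193) = 0.4236.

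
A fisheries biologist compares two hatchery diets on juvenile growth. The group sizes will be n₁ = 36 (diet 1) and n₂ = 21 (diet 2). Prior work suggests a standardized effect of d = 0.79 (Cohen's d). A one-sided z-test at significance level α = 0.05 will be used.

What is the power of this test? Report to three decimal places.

Power ≈ 0.891

Noncentrality parameter: δ = d / √(1/n₁ + 1/n₂) = 0.79 / √(1/36 + 1/21) = 2.8771
One-sided α = 0.05 → critical value z_{0.05} = 1.645.
Power = Φ(δ − 1.645) = Φ(1.232) = 0.8911.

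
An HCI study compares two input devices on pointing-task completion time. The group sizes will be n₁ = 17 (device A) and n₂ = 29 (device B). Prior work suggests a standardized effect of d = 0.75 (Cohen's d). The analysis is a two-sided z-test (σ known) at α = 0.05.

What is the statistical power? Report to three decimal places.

Power ≈ 0.690

Noncentrality parameter: δ = d / √(1/n₁ + 1/n₂) = 0.75 / √(1/17 + 1/29) = 2.4553
Two-sided α = 0.05 → critical value z_{0.025} = 1.960.
Power = Φ(δ − 1.960) + Φ(−δ − 1.960) = Φ(0.495) + Φ(-4.415) = 0.6898 + 0.0000 = 0.6898.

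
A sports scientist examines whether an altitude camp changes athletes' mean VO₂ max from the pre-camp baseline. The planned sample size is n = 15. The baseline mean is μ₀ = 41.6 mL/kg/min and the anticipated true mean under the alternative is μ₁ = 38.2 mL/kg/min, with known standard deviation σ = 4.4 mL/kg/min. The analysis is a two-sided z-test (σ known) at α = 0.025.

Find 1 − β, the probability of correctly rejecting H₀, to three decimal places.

Standardized effect: d = |μ₁ − μ₀| / σ = |38.2 − 41.6| / 4.4 = 0.7727
Noncentrality parameter: δ = d·√n = 0.7727 × √15 = 2.9928
Critical value for a two-sided test at α = 0.025: z_{α/2} = 2.241.
Power = Φ(δ − 2.241) + Φ(−δ − 2.241) = Φ(0.751) + Φ(-5.234) = 0.7738 + 0.0000 = 0.7738.

Power ≈ 0.774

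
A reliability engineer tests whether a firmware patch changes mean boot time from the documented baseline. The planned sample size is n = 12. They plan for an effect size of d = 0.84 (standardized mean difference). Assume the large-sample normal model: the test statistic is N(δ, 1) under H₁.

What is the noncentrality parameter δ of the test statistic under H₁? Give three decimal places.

δ ≈ 2.910

The noncentrality parameter scales effect size by the design's sample-size factor: δ = d·√n = 0.84 × √12 = 2.9098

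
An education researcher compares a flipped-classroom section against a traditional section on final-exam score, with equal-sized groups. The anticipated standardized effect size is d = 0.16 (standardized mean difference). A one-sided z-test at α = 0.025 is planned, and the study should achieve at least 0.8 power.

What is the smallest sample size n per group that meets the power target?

Set Φ(δ − 1.960) = 0.8; then δ − 1.960 = Φ⁻¹(0.8) = 0.842, giving δ = 2.802.
δ = d·√(n/2) ⇒ n = 2(δ/d)² = 2 × (2.802 / 0.16)² = 613.19.
Rounding up, n = 614 per group.

n = 614 per group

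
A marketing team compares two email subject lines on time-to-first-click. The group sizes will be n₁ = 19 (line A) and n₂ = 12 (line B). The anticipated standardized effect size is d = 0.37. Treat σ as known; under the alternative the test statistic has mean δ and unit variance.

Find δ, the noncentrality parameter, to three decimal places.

δ ≈ 1.003

The noncentrality parameter scales effect size by the design's sample-size factor: δ = d / √(1/n₁ + 1/n₂) = 0.37 / √(1/19 + 1/12) = 1.0034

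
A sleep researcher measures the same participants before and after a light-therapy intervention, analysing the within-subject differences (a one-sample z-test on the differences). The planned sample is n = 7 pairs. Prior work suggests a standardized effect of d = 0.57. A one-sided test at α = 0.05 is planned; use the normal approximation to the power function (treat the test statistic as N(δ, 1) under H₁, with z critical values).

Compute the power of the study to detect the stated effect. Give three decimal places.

Noncentrality parameter: δ = d·√n = 0.57 × √7 = 1.5081
Critical value for a one-sided test at α = 0.05: z_α = 1.645.
Power = P(Z > 1.645 − δ) = Φ(-0.137) = 0.4456.

Power ≈ 0.446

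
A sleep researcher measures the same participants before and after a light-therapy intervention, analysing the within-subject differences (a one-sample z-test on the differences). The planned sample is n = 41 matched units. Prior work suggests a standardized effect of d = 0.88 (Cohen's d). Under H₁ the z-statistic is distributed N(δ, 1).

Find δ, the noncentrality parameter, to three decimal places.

δ = d·√n = 0.88 × √41 = 5.6347

δ ≈ 5.635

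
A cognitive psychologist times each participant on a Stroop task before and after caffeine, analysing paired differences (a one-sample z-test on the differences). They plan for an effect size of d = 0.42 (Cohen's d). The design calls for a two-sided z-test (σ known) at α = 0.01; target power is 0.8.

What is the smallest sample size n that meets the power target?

For power 0.8 need Φ(δ − z_{0.005}) = 0.8, so δ = z_{0.005} + z_{0.20} = 2.576 + 0.842 = 3.417.
(For δ > 0 the lower-tail rejection region contributes negligibly to power, so the one-term inversion is standard.)
δ = d·√n ⇒ n = (δ/d)² = (3.417 / 0.42)² = 66.21.
Rounding up, n = 67.

n = 67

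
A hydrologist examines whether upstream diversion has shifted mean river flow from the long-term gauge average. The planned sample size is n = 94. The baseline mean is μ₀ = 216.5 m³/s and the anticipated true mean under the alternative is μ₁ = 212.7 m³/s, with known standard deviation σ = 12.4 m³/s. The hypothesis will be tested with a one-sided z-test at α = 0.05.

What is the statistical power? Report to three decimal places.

Standardized effect: d = |μ₁ − μ₀| / σ = |212.7 − 216.5| / 12.4 = 0.3065
Noncentrality parameter: δ = d·√n = 0.3065 × √94 = 2.9712
Critical value for a one-sided test at α = 0.05: z_α = 1.645.
Power = Φ(δ − 1.645) = Φ(1.326) = 0.9076.

Power ≈ 0.908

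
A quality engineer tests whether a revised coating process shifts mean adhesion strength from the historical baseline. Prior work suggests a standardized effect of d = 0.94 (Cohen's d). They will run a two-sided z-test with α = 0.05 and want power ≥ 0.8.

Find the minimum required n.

Set Φ(δ − 1.960) = 0.8; then δ − 1.960 = Φ⁻¹(0.8) = 0.842, giving δ = 2.802.
(Ignoring the negligible lower-tail rejection probability gives the usual closed-form inversion.)
δ = d·√n ⇒ n = (δ/d)² = (2.802 / 0.94)² = 8.88.
Rounding up, n = 9.

n = 9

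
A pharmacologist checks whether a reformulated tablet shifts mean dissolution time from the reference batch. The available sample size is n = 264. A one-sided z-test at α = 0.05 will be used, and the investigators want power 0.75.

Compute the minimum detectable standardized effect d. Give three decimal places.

Need Φ(δ − 1.645) = 0.75, so δ = 1.645 + 0.674 = 2.319.
δ = d·√n ⇒ d = δ/√n = 2.319/√264 = 0.1427.

d ≈ 0.143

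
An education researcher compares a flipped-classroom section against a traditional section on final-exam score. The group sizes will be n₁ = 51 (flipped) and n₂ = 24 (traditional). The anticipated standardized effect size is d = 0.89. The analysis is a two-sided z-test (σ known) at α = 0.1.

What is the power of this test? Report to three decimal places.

Power ≈ 0.974

Noncentrality parameter: δ = d / √(1/n₁ + 1/n₂) = 0.89 / √(1/51 + 1/24) = 3.5954
Critical value for a two-sided test at α = 0.1: z_{α/2} = 1.645.
Power = Φ(δ − 1.645) + Φ(−δ − 1.645) = Φ(1.951) + Φ(-5.240) = 0.9744 + 0.0000 = 0.9744.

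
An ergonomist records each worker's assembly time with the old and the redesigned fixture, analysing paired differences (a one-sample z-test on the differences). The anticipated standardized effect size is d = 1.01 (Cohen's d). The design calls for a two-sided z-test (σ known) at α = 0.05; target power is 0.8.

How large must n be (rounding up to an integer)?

n = 8

Set Φ(δ − 1.960) = 0.8; then δ − 1.960 = Φ⁻¹(0.8) = 0.842, giving δ = 2.802.
(Ignoring the negligible lower-tail rejection probability gives the usual closed-form inversion.)
δ = d·√n ⇒ n = (δ/d)² = (2.802 / 1.01)² = 7.69.
Rounding up, n = 8.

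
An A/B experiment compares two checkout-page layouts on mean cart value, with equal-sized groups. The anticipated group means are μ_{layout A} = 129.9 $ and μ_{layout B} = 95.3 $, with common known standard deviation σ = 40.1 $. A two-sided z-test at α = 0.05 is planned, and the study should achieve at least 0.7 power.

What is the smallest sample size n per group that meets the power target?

Standardized effect: d = |μ_{layout A} − μ_{layout B}| / σ = |129.9 − 95.3| / 40.1 = 0.8628
For power 0.7 need Φ(δ − z_{0.025}) = 0.7, so δ = z_{0.025} + z_{0.30} = 1.960 + 0.524 = 2.484.
(Ignoring the negligible lower-tail rejection probability gives the usual closed-form inversion.)
δ = d·√(n/2) ⇒ n = 2(δ/d)² = 2 × (2.484 / 0.8628)² = 16.58.
Round up to the next whole unit.

n = 17 per group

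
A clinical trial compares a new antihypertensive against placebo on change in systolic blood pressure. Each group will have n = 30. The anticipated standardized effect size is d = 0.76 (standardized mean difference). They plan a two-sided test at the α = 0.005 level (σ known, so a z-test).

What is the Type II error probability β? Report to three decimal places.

β ≈ 0.446

Noncentrality parameter: δ = d·√(n/2) = 0.76 × √(30/2) = 2.9435
Critical value for a two-sided test at α = 0.005: z_{α/2} = 2.807.
Power = Φ(δ − 2.807) + Φ(−δ − 2.807) = Φ(0.136) + Φ(-5.751) = 0.5543 + 0.0000 = 0.5543.
Type II error: β = 1 − power = 1 − 0.5543 = 0.4457.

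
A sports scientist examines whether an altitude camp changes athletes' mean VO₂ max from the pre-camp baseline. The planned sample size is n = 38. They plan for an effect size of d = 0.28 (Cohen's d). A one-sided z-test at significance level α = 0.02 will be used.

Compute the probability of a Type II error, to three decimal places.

β ≈ 0.628

Noncentrality parameter: δ = d·√n = 0.28 × √38 = 1.7260
Critical value for a one-sided test at α = 0.02: z_α = 2.054.
Power = P(Z > 2.054 − δ) = Φ(-0.328) = 0.3716.
Type II error: β = 1 − power = 1 − 0.3716 = 0.6284.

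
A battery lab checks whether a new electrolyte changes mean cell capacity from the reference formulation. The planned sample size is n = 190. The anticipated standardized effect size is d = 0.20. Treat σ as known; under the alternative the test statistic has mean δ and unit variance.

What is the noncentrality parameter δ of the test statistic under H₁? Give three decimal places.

The noncentrality parameter scales effect size by the design's sample-size factor: δ = d·√n = 0.20 × √190 = 2.7568

δ ≈ 2.757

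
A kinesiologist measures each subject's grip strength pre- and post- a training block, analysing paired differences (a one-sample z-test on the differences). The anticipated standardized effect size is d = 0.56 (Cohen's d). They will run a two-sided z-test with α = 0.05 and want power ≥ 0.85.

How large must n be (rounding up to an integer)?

n = 29

Set Φ(δ − 1.960) = 0.85; then δ − 1.960 = Φ⁻¹(0.85) = 1.036, giving δ = 2.996.
(The Φ(−δ − z_{α/2}) term is vanishingly small for δ > 0 and is dropped in the standard sample-size formula.)
δ = d·√n ⇒ n = (δ/d)² = (2.996 / 0.56)² = 28.63.
Rounding up, n = 29.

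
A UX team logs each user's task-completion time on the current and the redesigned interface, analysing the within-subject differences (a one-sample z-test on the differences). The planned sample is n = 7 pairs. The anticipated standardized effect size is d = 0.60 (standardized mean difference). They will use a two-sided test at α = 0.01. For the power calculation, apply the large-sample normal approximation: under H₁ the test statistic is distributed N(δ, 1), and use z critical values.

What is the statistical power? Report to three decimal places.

Power ≈ 0.161

Noncentrality parameter: δ = d·√n = 0.60 × √7 = 1.5875
Critical value for a two-sided test at α = 0.01: z_{α/2} = 2.576.
Power = Φ(δ − 2.576) + Φ(−δ − 2.576) = Φ(-0.988) + Φ(-4.163) = 0.1615 + 0.0000 = 0.1615.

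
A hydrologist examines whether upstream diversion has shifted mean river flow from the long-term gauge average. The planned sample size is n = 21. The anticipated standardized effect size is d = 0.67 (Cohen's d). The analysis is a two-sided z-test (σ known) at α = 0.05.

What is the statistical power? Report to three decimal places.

Power ≈ 0.867

Noncentrality parameter: δ = d·√n = 0.67 × √21 = 3.0703
Two-sided α = 0.05 → critical value z_{0.025} = 1.960.
Power = Φ(δ − 1.960) + Φ(−δ − 1.960) = Φ(1.110) + Φ(-5.030) = 0.8666 + 0.0000 = 0.8666.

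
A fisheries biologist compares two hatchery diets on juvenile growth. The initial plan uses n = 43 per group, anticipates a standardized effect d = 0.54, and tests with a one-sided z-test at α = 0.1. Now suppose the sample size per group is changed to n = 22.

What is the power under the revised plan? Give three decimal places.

Power ≈ 0.695

With n = 22 per group: δ = d·√(n/2) = 0.54 × √(22/2) = 1.7910. Critical value z_{0.1} = 1.282.
Revised power = Φ(δ − 1.282) = Φ(0.509) = 0.6948.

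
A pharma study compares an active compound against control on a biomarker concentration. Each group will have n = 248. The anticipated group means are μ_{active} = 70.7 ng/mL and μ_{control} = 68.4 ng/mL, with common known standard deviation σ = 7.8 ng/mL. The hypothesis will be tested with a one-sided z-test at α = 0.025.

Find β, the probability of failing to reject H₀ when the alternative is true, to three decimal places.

Standardized effect: d = |μ_{active} − μ_{control}| / σ = |70.7 − 68.4| / 7.8 = 0.2949
Noncentrality parameter: δ = d·√(n/2) = 0.2949 × √(248/2) = 3.2836
Critical value for a one-sided test at α = 0.025: z_α = 1.960.
Power = Φ(δ − 1.960) = Φ(1.324) = 0.9072.
Type II error: β = 1 − power = 1 − 0.9072 = 0.0928.

β ≈ 0.093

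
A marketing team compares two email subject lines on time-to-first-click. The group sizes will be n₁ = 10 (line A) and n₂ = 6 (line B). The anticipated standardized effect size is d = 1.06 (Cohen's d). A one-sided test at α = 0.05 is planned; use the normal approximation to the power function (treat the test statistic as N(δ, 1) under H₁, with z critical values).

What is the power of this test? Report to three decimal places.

Power ≈ 0.658

Noncentrality parameter: δ = d / √(1/n₁ + 1/n₂) = 1.06 / √(1/10 + 1/6) = 2.0527
Critical value for a one-sided test at α = 0.05: z_α = 1.645.
Power = Φ(δ − 1.645) = Φ(0.408) = 0.6583.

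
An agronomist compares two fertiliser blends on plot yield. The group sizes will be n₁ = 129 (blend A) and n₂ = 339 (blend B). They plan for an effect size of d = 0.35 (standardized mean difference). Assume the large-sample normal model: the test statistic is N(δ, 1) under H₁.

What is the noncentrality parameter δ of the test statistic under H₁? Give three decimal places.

The noncentrality parameter scales effect size by the design's sample-size factor: δ = d / √(1/n₁ + 1/n₂) = 0.35 / √(1/129 + 1/339) = 3.3833

δ ≈ 3.383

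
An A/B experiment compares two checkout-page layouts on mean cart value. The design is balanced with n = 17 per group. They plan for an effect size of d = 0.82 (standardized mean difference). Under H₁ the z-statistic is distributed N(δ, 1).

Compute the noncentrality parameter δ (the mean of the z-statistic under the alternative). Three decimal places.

The noncentrality parameter scales effect size by the design's sample-size factor: δ = d·√(n/2) = 0.82 × √(17/2) = 2.3907

δ ≈ 2.391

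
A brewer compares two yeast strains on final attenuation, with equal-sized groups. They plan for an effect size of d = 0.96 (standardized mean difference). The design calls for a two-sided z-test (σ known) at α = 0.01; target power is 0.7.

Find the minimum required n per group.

n = 21 per group

Set Φ(δ − 2.576) = 0.7; then δ − 2.576 = Φ⁻¹(0.7) = 0.524, giving δ = 3.100.
(Ignoring the negligible lower-tail rejection probability gives the usual closed-form inversion.)
δ = d·√(n/2) ⇒ n = 2(δ/d)² = 2 × (3.100 / 0.96)² = 20.86.
Rounding up, n = 21 per group.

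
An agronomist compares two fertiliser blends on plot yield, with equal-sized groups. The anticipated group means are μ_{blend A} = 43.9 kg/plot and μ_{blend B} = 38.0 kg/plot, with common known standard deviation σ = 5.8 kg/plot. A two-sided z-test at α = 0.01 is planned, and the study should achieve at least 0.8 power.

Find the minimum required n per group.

n = 23 per group

Standardized effect: d = |μ_{blend A} − μ_{blend B}| / σ = |43.9 − 38.0| / 5.8 = 1.0172
Set Φ(δ − 2.576) = 0.8; then δ − 2.576 = Φ⁻¹(0.8) = 0.842, giving δ = 3.417.
(The Φ(−δ − z_{α/2}) term is vanishingly small for δ > 0 and is dropped in the standard sample-size formula.)
δ = d·√(n/2) ⇒ n = 2(δ/d)² = 2 × (3.417 / 1.0172)² = 22.57.
Rounding up, n = 23 per group.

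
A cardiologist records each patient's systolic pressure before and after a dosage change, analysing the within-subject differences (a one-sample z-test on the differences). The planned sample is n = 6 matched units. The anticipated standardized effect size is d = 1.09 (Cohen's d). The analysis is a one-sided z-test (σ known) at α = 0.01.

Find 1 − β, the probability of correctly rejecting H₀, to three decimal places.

Noncentrality parameter: δ = d·√n = 1.09 × √6 = 2.6699
One-sided α = 0.01 → critical value z_{0.01} = 2.326.
Power = P(Z > 2.326 − δ) = Φ(0.344) = 0.6344.

Power ≈ 0.634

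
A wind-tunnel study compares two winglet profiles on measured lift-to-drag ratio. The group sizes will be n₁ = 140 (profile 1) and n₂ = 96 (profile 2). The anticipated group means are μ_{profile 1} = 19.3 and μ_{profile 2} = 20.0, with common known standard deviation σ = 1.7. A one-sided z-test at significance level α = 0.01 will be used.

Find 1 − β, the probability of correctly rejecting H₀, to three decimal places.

Standardized effect: d = |μ_{profile 1} − μ_{profile 2}| / σ = |19.3 − 20.0| / 1.7 = 0.4118
Noncentrality parameter: δ = d / √(1/n₁ + 1/n₂) = 0.4118 / √(1/140 + 1/96) = 3.1074
One-sided α = 0.01 → critical value z_{0.01} = 2.326.
Power = Φ(δ − 2.326) = Φ(0.781) = 0.7826.

Power ≈ 0.783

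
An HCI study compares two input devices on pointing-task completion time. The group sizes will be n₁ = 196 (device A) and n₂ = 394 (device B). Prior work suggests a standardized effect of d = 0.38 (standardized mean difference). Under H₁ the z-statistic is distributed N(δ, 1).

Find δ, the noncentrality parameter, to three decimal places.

δ ≈ 4.347

δ = d / √(1/n₁ + 1/n₂) = 0.38 / √(1/196 + 1/394) = 4.3474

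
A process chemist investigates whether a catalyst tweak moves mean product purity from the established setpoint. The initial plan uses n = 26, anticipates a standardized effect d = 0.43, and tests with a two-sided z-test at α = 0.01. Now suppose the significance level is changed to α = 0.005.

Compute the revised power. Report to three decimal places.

δ = d·√n = 0.43 × √26 = 2.1926 (unchanged). New critical value: z_{0.0025} = 2.807.
Revised power = Φ(δ − 2.807) + Φ(−δ − 2.807) = Φ(-0.614) + Φ(-5.000) = 0.2695 + 0.0000 = 0.2695.

Power ≈ 0.269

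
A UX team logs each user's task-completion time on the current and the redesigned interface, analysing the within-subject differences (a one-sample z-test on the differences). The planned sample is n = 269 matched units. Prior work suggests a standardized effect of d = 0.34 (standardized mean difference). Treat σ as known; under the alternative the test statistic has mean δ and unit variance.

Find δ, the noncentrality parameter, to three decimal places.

The noncentrality parameter scales effect size by the design's sample-size factor: δ = d·√n = 0.34 × √269 = 5.5764

δ ≈ 5.576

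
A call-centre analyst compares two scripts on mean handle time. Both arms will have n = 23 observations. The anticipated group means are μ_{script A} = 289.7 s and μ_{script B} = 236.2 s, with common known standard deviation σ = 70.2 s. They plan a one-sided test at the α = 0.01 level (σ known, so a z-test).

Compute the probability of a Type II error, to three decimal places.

Standardized effect: d = |μ_{script A} − μ_{script B}| / σ = |289.7 − 236.2| / 70.2 = 0.7621
Noncentrality parameter: δ = d·√(n/2) = 0.7621 × √(23/2) = 2.5844
One-sided α = 0.01 → critical value z_{0.01} = 2.326.
Power = P(Z > 2.326 − δ) = Φ(0.258) = 0.6018.
Type II error: β = 1 − power = 1 − 0.6018 = 0.3982.

β ≈ 0.398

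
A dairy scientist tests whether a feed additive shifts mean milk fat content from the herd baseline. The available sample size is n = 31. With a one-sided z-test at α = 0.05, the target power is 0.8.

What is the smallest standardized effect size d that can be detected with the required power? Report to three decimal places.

d ≈ 0.447

Required noncentrality: δ = z_{0.05} + z_{0.20} = 1.645 + 0.842 = 2.486.
δ = d·√n ⇒ d = δ/√n = 2.486/√31 = 0.4466.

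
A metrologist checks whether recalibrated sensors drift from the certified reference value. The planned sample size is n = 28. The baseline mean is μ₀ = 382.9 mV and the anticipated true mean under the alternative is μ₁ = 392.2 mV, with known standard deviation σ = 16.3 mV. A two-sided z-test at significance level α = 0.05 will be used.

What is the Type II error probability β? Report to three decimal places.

β ≈ 0.145

Standardized effect: d = |μ₁ − μ₀| / σ = |392.2 − 382.9| / 16.3 = 0.5706
Noncentrality parameter: δ = d·√n = 0.5706 × √28 = 3.0191
Two-sided α = 0.05 → critical value z_{0.025} = 1.960.
Power = Φ(δ − 1.960) + Φ(−δ − 1.960) = Φ(1.059) + Φ(-4.979) = 0.8552 + 0.0000 = 0.8552.
Type II error: β = 1 − power = 1 − 0.8552 = 0.1448.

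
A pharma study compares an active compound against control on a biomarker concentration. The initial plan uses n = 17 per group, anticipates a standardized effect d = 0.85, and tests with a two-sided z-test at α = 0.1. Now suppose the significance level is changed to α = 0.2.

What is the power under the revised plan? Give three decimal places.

Power ≈ 0.884

δ = d·√(n/2) = 0.85 × √(17/2) = 2.4782 (unchanged). New critical value: z_{0.1} = 1.282.
Revised power = Φ(δ − 1.282) + Φ(−δ − 1.282) = Φ(1.197) + Φ(-3.760) = 0.8843 + 0.0001 = 0.8844.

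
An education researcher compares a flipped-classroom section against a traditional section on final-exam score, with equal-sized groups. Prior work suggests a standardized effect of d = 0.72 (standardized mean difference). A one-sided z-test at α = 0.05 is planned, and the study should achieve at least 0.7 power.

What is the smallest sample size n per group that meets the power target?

n = 19 per group

For power 0.7 need Φ(δ − z_{0.05}) = 0.7, so δ = z_{0.05} + z_{0.30} = 1.645 + 0.524 = 2.169.
δ = d·√(n/2) ⇒ n = 2(δ/d)² = 2 × (2.169 / 0.72)² = 18.15.
Round up to the next whole unit.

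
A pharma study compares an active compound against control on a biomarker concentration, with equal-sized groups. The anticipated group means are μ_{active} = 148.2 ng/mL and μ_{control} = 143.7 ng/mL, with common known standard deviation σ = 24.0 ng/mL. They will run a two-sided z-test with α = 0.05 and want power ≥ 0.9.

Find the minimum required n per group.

Standardized effect: d = |μ_{active} − μ_{control}| / σ = |148.2 − 143.7| / 24.0 = 0.1875
For power 0.9 need Φ(δ − z_{0.025}) = 0.9, so δ = z_{0.025} + z_{0.10} = 1.960 + 1.282 = 3.242.
(For δ > 0 the lower-tail rejection region contributes negligibly to power, so the one-term inversion is standard.)
δ = d·√(n/2) ⇒ n = 2(δ/d)² = 2 × (3.242 / 0.1875)² = 597.76.
Rounding up, n = 598 per group.

n = 598 per group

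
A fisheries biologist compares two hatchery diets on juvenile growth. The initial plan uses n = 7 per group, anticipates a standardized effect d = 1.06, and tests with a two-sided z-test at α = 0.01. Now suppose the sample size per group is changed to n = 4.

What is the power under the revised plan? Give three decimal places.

Power ≈ 0.141

With n = 4 per group: δ = d·√(n/2) = 1.06 × √(4/2) = 1.4991. Critical value z_{0.005} = 2.576.
Revised power = Φ(δ − 2.576) + Φ(−δ − 2.576) = Φ(-1.077) + Φ(-4.075) = 0.1408 + 0.0000 = 0.1408.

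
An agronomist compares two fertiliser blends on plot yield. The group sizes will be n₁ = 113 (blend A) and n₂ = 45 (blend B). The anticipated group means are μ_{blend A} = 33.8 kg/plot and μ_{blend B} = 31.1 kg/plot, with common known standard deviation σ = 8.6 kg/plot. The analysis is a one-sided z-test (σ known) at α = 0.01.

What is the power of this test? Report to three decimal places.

Standardized effect: d = |μ_{blend A} − μ_{blend B}| / σ = |33.8 − 31.1| / 8.6 = 0.3140
Noncentrality parameter: δ = d / √(1/n₁ + 1/n₂) = 0.3140 / √(1/113 + 1/45) = 1.7811
One-sided α = 0.01 → critical value z_{0.01} = 2.326.
Power = P(Z > 2.326 − δ) = Φ(-0.545) = 0.2928.

Power ≈ 0.293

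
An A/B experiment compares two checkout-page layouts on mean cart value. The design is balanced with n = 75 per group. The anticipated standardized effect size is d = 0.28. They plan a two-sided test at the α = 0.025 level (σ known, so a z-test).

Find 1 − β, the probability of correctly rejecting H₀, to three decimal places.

Power ≈ 0.299

Noncentrality parameter: δ = d·√(n/2) = 0.28 × √(75/2) = 1.7146
Two-sided α = 0.025 → critical value z_{0.0125} = 2.241.
Power = Φ(δ − 2.241) + Φ(−δ − 2.241) = Φ(-0.527) + Φ(-3.956) = 0.2992 + 0.0000 = 0.2992.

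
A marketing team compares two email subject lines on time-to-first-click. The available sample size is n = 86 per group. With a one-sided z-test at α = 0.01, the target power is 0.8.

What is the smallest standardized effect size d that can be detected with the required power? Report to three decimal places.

d ≈ 0.483

Need Φ(δ − 2.326) = 0.8, so δ = 2.326 + 0.842 = 3.168.
δ = d·√(n/2) ⇒ d = δ/√(n/2) = 3.168/√(86/2) = 0.4831.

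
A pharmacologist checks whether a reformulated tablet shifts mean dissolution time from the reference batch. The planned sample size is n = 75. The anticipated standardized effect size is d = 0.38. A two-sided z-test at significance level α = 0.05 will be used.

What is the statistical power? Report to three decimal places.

Power ≈ 0.908

Noncentrality parameter: δ = d·√n = 0.38 × √75 = 3.2909
Two-sided α = 0.05 → critical value z_{0.025} = 1.960.
Power = Φ(δ − 1.960) + Φ(−δ − 1.960) = Φ(1.331) + Φ(-5.251) = 0.9084 + 0.0000 = 0.9084.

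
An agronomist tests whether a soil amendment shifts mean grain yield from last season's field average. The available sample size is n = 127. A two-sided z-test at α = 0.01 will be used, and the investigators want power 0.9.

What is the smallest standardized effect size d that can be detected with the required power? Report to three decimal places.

Need Φ(δ − 2.576) = 0.9, so δ = 2.576 + 1.282 = 3.857.
(Lower-tail contribution to power is negligible for δ > 0.)
δ = d·√n ⇒ d = δ/√n = 3.857/√127 = 0.3423.

d ≈ 0.342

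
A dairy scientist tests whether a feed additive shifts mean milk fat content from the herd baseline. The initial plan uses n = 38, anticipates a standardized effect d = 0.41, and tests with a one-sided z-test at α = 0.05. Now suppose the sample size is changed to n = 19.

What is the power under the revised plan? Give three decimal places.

Power ≈ 0.557

With n = 19: δ = d·√n = 0.41 × √19 = 1.7871. Critical value z_{0.05} = 1.645.
Revised power = P(Z > 1.645 − δ) = Φ(0.142) = 0.5566.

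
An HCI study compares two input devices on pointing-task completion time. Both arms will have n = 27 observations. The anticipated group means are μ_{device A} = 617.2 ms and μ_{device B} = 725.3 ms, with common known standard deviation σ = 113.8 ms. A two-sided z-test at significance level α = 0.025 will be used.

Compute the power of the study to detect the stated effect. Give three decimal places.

Power ≈ 0.894

Standardized effect: d = |μ_{device A} − μ_{device B}| / σ = |617.2 − 725.3| / 113.8 = 0.9499
Noncentrality parameter: δ = d·√(n/2) = 0.9499 × √(27/2) = 3.4902
Two-sided α = 0.025 → critical value z_{0.0125} = 2.241.
Power = Φ(δ − 2.241) + Φ(−δ − 2.241) = Φ(1.249) + Φ(-5.732) = 0.8941 + 0.0000 = 0.8941.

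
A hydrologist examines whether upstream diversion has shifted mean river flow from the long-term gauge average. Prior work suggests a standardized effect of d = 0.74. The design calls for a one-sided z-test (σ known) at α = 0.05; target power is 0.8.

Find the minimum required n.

Set Φ(δ − 1.645) = 0.8; then δ − 1.645 = Φ⁻¹(0.8) = 0.842, giving δ = 2.486.
δ = d·√n ⇒ n = (δ/d)² = (2.486 / 0.74)² = 11.29.
Rounding up, n = 12.

n = 12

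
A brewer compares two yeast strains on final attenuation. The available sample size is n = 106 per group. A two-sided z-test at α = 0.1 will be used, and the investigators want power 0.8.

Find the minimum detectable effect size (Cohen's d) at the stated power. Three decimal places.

Required noncentrality: δ = z_{0.05} + z_{0.20} = 1.645 + 0.842 = 2.486.
(Lower-tail contribution to power is negligible for δ > 0.)
δ = d·√(n/2) ⇒ d = δ/√(n/2) = 2.486/√(106/2) = 0.3415.

d ≈ 0.342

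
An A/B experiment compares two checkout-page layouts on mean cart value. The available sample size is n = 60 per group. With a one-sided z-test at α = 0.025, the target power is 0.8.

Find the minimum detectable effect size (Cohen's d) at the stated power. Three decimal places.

d ≈ 0.511

Required noncentrality: δ = z_{0.025} + z_{0.20} = 1.960 + 0.842 = 2.802.
δ = d·√(n/2) ⇒ d = δ/√(n/2) = 2.802/√(60/2) = 0.5115.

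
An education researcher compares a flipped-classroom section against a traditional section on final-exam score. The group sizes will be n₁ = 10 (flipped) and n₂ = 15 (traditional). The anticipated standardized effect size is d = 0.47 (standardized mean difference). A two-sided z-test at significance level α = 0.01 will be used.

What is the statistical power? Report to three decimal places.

Power ≈ 0.077

Noncentrality parameter: δ = d / √(1/n₁ + 1/n₂) = 0.47 / √(1/10 + 1/15) = 1.1513
Two-sided α = 0.01 → critical value z_{0.005} = 2.576.
Power = Φ(δ − 2.576) + Φ(−δ − 2.576) = Φ(-1.425) + Φ(-3.727) = 0.0771 + 0.0001 = 0.0772.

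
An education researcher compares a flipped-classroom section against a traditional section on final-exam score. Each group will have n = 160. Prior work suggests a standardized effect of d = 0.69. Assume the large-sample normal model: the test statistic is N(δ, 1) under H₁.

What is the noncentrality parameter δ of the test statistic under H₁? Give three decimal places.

δ ≈ 6.172

δ = d·√(n/2) = 0.69 × √(160/2) = 6.1715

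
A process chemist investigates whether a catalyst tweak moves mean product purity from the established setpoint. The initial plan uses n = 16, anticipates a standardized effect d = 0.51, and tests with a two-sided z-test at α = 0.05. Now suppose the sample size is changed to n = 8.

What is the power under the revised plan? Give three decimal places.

With n = 8: δ = d·√n = 0.51 × √8 = 1.4425. Critical value z_{0.025} = 1.960.
Revised power = Φ(δ − 1.960) + Φ(−δ − 1.960) = Φ(-0.517) + Φ(-3.402) = 0.3024 + 0.0003 = 0.3027.

Power ≈ 0.303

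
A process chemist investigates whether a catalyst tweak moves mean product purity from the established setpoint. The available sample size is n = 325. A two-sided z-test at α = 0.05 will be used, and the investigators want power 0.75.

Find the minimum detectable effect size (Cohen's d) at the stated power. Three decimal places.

Need Φ(δ − 1.960) = 0.75, so δ = 1.960 + 0.674 = 2.634.
(Lower-tail contribution to power is negligible for δ > 0.)
δ = d·√n ⇒ d = δ/√n = 2.634/√325 = 0.1461.

d ≈ 0.146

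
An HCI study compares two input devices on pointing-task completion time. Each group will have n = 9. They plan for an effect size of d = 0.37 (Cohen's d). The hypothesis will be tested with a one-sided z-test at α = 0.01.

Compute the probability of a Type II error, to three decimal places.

β ≈ 0.938

Noncentrality parameter: δ = d·√(n/2) = 0.37 × √(9/2) = 0.7849
Critical value for a one-sided test at α = 0.01: z_α = 2.326.
Power = Φ(δ − 2.326) = Φ(-1.541) = 0.0616.
Type II error: β = 1 − power = 1 − 0.0616 = 0.9384.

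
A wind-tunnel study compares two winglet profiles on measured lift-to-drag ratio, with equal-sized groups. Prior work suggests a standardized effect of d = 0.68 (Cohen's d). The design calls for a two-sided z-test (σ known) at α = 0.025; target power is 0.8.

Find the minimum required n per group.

n = 42 per group

For power 0.8 need Φ(δ − z_{0.0125}) = 0.8, so δ = z_{0.0125} + z_{0.20} = 2.241 + 0.842 = 3.083.
(The Φ(−δ − z_{α/2}) term is vanishingly small for δ > 0 and is dropped in the standard sample-size formula.)
δ = d·√(n/2) ⇒ n = 2(δ/d)² = 2 × (3.083 / 0.68)² = 41.11.
Round up to the next whole unit.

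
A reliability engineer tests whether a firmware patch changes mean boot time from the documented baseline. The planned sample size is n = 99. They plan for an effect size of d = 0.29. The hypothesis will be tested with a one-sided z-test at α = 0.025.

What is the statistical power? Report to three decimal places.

Noncentrality parameter: δ = d·√n = 0.29 × √99 = 2.8855
One-sided α = 0.025 → critical value z_{0.025} = 1.960.
Power = P(Z > 1.960 − δ) = Φ(0.925) = 0.8226.

Power ≈ 0.823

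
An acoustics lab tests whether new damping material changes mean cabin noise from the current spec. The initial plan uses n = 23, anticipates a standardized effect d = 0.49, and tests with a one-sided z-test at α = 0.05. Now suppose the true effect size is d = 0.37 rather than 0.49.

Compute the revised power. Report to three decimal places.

Power ≈ 0.552

With d = 0.37: δ = d·√n = 0.37 × √23 = 1.7745. Critical value z_{0.05} = 1.645.
Revised power = Φ(δ − 1.645) = Φ(0.130) = 0.5516.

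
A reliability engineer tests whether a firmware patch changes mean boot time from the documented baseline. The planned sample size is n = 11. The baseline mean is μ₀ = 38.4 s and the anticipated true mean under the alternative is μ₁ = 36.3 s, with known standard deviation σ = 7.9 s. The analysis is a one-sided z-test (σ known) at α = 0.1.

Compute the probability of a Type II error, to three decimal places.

Standardized effect: d = |μ₁ − μ₀| / σ = |36.3 − 38.4| / 7.9 = 0.2658
Noncentrality parameter: δ = d·√n = 0.2658 × √11 = 0.8816
Critical value for a one-sided test at α = 0.1: z_α = 1.282.
Power = P(Z > 1.282 − δ) = Φ(-0.400) = 0.3446.
Type II error: β = 1 − power = 1 − 0.3446 = 0.6554.

β ≈ 0.655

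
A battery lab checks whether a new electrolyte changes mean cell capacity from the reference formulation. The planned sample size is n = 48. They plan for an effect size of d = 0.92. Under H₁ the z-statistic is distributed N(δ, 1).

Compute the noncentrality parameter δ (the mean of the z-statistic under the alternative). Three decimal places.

The noncentrality parameter scales effect size by the design's sample-size factor: δ = d·√n = 0.92 × √48 = 6.3739

δ ≈ 6.374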